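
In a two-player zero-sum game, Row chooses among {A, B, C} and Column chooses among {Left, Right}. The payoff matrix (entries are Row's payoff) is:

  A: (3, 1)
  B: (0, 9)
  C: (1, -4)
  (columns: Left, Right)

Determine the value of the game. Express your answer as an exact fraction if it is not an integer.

Row minima: A → 1, B → 0, C → -4; maximin = 1.
Column maxima: Left → 3, Right → 9; minimax = 3.
1 ≠ 3, so there is no saddle point; optimal play is mixed.
C is strictly dominated by A, so Row never plays it.
On the remaining 2×2 (A, B vs Left, Right):
Let Row play A with probability p. Expected payoff against Left: 3p + 0(1−p) = 3p; against Right: 1p + 9(1−p) = −8p + 9.
Setting these equal: 3p = −8p + 9 ⇒ 11p = 9 ⇒ p = 9/11, and the value is (3)·(9/11) = 27/11.
For Column: with q = P(Left), equating A's and B's payoffs gives 2q + 1 = −9q + 9 ⇒ q = 8/11.

27/11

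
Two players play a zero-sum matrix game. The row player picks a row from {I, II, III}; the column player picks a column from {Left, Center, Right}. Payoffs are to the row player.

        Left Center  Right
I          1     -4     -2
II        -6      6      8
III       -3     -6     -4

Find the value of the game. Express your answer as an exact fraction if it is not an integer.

Row minima: I → -4, II → -6, III → -6; maximin = -4.
Column maxima: Left → 1, Center → 6, Right → 8; minimax = 1.
-4 ≠ 1, so there is no saddle point; optimal play is mixed.
III is strictly dominated by I, so the row player never plays it.
Right is strictly dominated by Center (it gives the row player strictly more in every row), so the column player never plays it.
On the remaining 2×2 (I, II vs Left, Center):
Let the row player play I with probability p. Expected payoff against Left: 1p + (-6)(1−p) = 7p − 6; against Center: (-4)p + 6(1−p) = −10p + 6.
Setting these equal: 7p − 6 = −10p + 6 ⇒ 17p = 12 ⇒ p = 12/17, and the value is (7)·(12/17) − 6 = -18/17.
For the column player: with q = P(Left), equating I's and II's payoffs gives 5q − 4 = −12q + 6 ⇒ q = 10/17.

-18/17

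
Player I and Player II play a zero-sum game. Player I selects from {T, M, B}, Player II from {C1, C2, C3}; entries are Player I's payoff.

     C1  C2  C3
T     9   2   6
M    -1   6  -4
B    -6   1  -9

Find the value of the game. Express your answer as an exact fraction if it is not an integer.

Row minima: T → 2, M → -4, B → -9; maximin = 2.
Column maxima: C1 → 9, C2 → 6, C3 → 6; minimax = 6.
2 ≠ 6, so there is no saddle point; optimal play is mixed.
B is strictly dominated by T, so Player I never plays it.
C1 is strictly dominated by C3 (it gives Player I strictly more in every row), so Player II never plays it.
On the remaining 2×2 (T, M vs C2, C3):
Let Player I play T with probability p. Expected payoff against C2: 2p + 6(1−p) = −4p + 6; against C3: 6p + (-4)(1−p) = 10p − 4.
Setting these equal: −4p + 6 = 10p − 4 ⇒ −14p = -10 ⇒ p = 5/7, and the value is (-4)·(5/7) + 6 = 22/7.
For Player II: with q = P(C2), equating T's and M's payoffs gives −4q + 6 = 10q − 4 ⇒ q = 5/7.

22/7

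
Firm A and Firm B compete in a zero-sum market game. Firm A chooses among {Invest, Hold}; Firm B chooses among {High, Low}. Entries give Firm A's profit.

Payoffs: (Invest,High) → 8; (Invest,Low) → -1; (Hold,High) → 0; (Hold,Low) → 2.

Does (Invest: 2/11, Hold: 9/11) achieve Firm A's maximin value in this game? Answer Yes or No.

Yes

Against High this mix gives (2/11)·8 + (9/11)·0 = 16/11.
Against Low this mix gives (2/11)·(-1) + (9/11)·2 = 16/11.
All of Firm B's active replies (High, Low) yield 16/11, and no column does worse for Firm A. The mix makes Firm B indifferent and guarantees 16/11, so it is optimal.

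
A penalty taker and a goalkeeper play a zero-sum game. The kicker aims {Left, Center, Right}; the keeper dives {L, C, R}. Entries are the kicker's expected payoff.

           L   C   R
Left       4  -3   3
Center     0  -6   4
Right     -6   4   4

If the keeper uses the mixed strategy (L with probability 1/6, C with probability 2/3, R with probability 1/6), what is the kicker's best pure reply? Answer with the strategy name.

Expected payoff of Left: (1/6)·4 + (2/3)·(-3) + (1/6)·3 = -5/6.
Expected payoff of Center: (1/6)·0 + (2/3)·(-6) + (1/6)·4 = -10/3.
Expected payoff of Right: (1/6)·(-6) + (2/3)·4 + (1/6)·4 = 7/3.
The largest is 7/3, so the kicker's best response is Right.

Right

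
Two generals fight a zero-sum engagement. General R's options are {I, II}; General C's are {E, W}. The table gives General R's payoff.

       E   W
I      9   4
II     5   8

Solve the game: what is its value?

Row minima: I → 4, II → 5; maximin = 5.
Column maxima: E → 9, W → 8; minimax = 8.
5 ≠ 8, so there is no saddle point; optimal play is mixed.
Let General R play I with probability p. Expected payoff against E: 9p + 5(1−p) = 4p + 5; against W: 4p + 8(1−p) = −4p + 8.
Setting these equal: 4p + 5 = −4p + 8 ⇒ 8p = 3 ⇒ p = 3/8, and the value is (4)·(3/8) + 5 = 13/2.
For General C: with q = P(E), equating I's and II's payoffs gives 5q + 4 = −3q + 8 ⇒ q = 1/2.

13/2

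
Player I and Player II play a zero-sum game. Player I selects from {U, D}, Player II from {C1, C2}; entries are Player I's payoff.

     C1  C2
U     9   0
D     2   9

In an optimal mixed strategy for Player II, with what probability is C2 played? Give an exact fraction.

7/16

Row minima: U → 0, D → 2; maximin = 2.
Column maxima: C1 → 9, C2 → 9; minimax = 9.
2 ≠ 9, so there is no saddle point; optimal play is mixed.
Let Player I play U with probability p. Expected payoff against C1: 9p + 2(1−p) = 7p + 2; against C2: 0p + 9(1−p) = −9p + 9.
Setting these equal: 7p + 2 = −9p + 9 ⇒ 16p = 7 ⇒ p = 7/16, and the value is (7)·(7/16) + 2 = 81/16.
For Player II: with q = P(C1), equating U's and D's payoffs gives 9q = −7q + 9 ⇒ q = 9/16.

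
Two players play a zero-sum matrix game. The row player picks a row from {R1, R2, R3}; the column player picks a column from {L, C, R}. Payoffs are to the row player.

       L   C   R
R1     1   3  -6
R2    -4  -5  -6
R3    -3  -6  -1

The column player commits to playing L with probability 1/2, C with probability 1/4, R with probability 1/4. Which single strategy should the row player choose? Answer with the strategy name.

Expected payoff of R1: (1/2)·1 + (1/4)·3 + (1/4)·(-6) = -1/4.
Expected payoff of R2: (1/2)·(-4) + (1/4)·(-5) + (1/4)·(-6) = -19/4.
Expected payoff of R3: (1/2)·(-3) + (1/4)·(-6) + (1/4)·(-1) = -13/4.
The largest is -1/4, so the row player's best response is R1.

R1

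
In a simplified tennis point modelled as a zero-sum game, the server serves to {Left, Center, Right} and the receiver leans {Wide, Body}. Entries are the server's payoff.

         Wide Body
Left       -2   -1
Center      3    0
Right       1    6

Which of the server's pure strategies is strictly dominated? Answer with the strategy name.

Center gives a strictly higher payoff than Left against every column: 3 > -2, 0 > -1.
So Left is strictly dominated and the server never plays it.

Left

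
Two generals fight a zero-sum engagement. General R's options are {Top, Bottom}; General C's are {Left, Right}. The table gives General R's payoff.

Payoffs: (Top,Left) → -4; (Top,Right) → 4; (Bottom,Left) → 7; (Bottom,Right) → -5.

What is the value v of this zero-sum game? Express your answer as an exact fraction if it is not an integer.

2/5

Row minima: Top → -4, Bottom → -5; maximin = -4.
Column maxima: Left → 7, Right → 4; minimax = 4.
-4 ≠ 4, so there is no saddle point; optimal play is mixed.
Let General R play Top with probability p. Expected payoff against Left: (-4)p + 7(1−p) = −11p + 7; against Right: 4p + (-5)(1−p) = 9p − 5.
Setting these equal: −11p + 7 = 9p − 5 ⇒ −20p = -12 ⇒ p = 3/5, and the value is (-11)·(3/5) + 7 = 2/5.
For General C: with q = P(Left), equating Top's and Bottom's payoffs gives −8q + 4 = 12q − 5 ⇒ q = 9/20.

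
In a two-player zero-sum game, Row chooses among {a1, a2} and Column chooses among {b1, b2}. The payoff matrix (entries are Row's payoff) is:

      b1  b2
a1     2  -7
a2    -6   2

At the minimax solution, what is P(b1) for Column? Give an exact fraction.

9/17

Row minima: a1 → -7, a2 → -6; maximin = -6.
Column maxima: b1 → 2, b2 → 2; minimax = 2.
-6 ≠ 2, so there is no saddle point; optimal play is mixed.
Let Row play a1 with probability p. Expected payoff against b1: 2p + (-6)(1−p) = 8p − 6; against b2: (-7)p + 2(1−p) = −9p + 2.
Setting these equal: 8p − 6 = −9p + 2 ⇒ 17p = 8 ⇒ p = 8/17, and the value is (8)·(8/17) − 6 = -38/17.
For Column: with q = P(b1), equating a1's and a2's payoffs gives 9q − 7 = −8q + 2 ⇒ q = 9/17.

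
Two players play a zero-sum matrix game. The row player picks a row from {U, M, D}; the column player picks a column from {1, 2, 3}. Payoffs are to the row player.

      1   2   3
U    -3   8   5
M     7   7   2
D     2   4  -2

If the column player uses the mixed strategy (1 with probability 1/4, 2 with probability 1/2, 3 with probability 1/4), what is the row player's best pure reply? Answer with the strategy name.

M

Expected payoff of U: (1/4)·(-3) + (1/2)·8 + (1/4)·5 = 9/2.
Expected payoff of M: (1/4)·7 + (1/2)·7 + (1/4)·2 = 23/4.
Expected payoff of D: (1/4)·2 + (1/2)·4 + (1/4)·(-2) = 2.
The largest is 23/4, so the row player's best response is M.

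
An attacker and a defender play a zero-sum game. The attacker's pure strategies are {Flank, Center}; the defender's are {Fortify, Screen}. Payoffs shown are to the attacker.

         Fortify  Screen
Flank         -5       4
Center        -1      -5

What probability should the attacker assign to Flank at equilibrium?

4/13

Row minima: Flank → -5, Center → -5; maximin = -5.
Column maxima: Fortify → -1, Screen → 4; minimax = -1.
-5 ≠ -1, so there is no saddle point; optimal play is mixed.
Let the attacker play Flank with probability p. Expected payoff against Fortify: (-5)p + (-1)(1−p) = −4p − 1; against Screen: 4p + (-5)(1−p) = 9p − 5.
Setting these equal: −4p − 1 = 9p − 5 ⇒ −13p = -4 ⇒ p = 4/13, and the value is (-4)·(4/13) − 1 = -29/13.
For the defender: with q = P(Fortify), equating Flank's and Center's payoffs gives −9q + 4 = 4q − 5 ⇒ q = 9/13.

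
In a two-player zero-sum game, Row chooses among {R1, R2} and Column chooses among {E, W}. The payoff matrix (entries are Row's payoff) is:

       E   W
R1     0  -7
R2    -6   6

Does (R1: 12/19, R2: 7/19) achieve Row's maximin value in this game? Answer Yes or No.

Yes

Against E this mix gives (12/19)·0 + (7/19)·(-6) = -42/19.
Against W this mix gives (12/19)·(-7) + (7/19)·6 = -42/19.
All of Column's active replies (E, W) yield -42/19, and no column does worse for Row. The mix makes Column indifferent and guarantees -42/19, so it is optimal.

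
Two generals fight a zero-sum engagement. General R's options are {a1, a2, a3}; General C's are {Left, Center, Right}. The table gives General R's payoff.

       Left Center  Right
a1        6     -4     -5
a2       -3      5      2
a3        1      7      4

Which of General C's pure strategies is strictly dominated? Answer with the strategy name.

Center

Right holds General R's payoff strictly below Center in every row: -5 < -4, 2 < 5, 4 < 7.
So Center is strictly dominated for General C.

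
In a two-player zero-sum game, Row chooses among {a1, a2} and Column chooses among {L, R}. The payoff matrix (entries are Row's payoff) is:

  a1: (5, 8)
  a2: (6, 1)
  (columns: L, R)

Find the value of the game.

43/8

Row minima: a1 → 5, a2 → 1; maximin = 5.
Column maxima: L → 6, R → 8; minimax = 6.
5 ≠ 6, so there is no saddle point; optimal play is mixed.
Let Row play a1 with probability p. Expected payoff against L: 5p + 6(1−p) = −p + 6; against R: 8p + 1(1−p) = 7p + 1.
Setting these equal: −p + 6 = 7p + 1 ⇒ −8p = -5 ⇒ p = 5/8, and the value is (-1)·(5/8) + 6 = 43/8.
For Column: with q = P(L), equating a1's and a2's payoffs gives −3q + 8 = 5q + 1 ⇒ q = 7/8.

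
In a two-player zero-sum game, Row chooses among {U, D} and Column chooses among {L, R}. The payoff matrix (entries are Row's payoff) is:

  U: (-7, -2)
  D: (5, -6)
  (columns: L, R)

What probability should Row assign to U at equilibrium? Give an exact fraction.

11/16

Row minima: U → -7, D → -6; maximin = -6.
Column maxima: L → 5, R → -2; minimax = -2.
-6 ≠ -2, so there is no saddle point; optimal play is mixed.
Let Row play U with probability p. Expected payoff against L: (-7)p + 5(1−p) = −12p + 5; against R: (-2)p + (-6)(1−p) = 4p − 6.
Setting these equal: −12p + 5 = 4p − 6 ⇒ −16p = -11 ⇒ p = 11/16, and the value is (-12)·(11/16) + 5 = -13/4.
For Column: with q = P(L), equating U's and D's payoffs gives −5q − 2 = 11q − 6 ⇒ q = 1/4.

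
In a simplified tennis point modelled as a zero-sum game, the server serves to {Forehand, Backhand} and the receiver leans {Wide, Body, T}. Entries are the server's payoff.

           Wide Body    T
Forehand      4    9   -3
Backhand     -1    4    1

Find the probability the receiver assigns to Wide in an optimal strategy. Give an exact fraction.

Row minima: Forehand → -3, Backhand → -1; maximin = -1.
Column maxima: Wide → 4, Body → 9, T → 1; minimax = 1.
-1 ≠ 1, so there is no saddle point; optimal play is mixed.
Body is strictly dominated by Wide (it gives the server strictly more in every row), so the receiver never plays it.
On the remaining 2×2 (Forehand, Backhand vs Wide, T):
Let the server play Forehand with probability p. Expected payoff against Wide: 4p + (-1)(1−p) = 5p − 1; against T: (-3)p + 1(1−p) = −4p + 1.
Setting these equal: 5p − 1 = −4p + 1 ⇒ 9p = 2 ⇒ p = 2/9, and the value is (5)·(2/9) − 1 = 1/9.
For the receiver: with q = P(Wide), equating Forehand's and Backhand's payoffs gives 7q − 3 = −2q + 1 ⇒ q = 4/9.

4/9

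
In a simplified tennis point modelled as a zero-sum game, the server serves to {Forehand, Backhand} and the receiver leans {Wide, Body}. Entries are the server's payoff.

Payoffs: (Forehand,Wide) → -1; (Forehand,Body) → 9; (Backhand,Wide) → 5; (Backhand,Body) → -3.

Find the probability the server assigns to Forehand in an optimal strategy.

Row minima: Forehand → -1, Backhand → -3; maximin = -1.
Column maxima: Wide → 5, Body → 9; minimax = 5.
-1 ≠ 5, so there is no saddle point; optimal play is mixed.
Let the server play Forehand with probability p. Expected payoff against Wide: (-1)p + 5(1−p) = −6p + 5; against Body: 9p + (-3)(1−p) = 12p − 3.
Setting these equal: −6p + 5 = 12p − 3 ⇒ −18p = -8 ⇒ p = 4/9, and the value is (-6)·(4/9) + 5 = 7/3.
For the receiver: with q = P(Wide), equating Forehand's and Backhand's payoffs gives −10q + 9 = 8q − 3 ⇒ q = 2/3.

4/9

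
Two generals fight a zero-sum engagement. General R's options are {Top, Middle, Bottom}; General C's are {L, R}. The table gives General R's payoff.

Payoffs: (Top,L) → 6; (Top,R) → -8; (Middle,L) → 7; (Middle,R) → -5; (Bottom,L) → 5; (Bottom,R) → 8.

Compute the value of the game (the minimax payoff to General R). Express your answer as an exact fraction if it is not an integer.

Row minima: Top → -8, Middle → -5, Bottom → 5; maximin = 5.
Column maxima: L → 7, R → 8; minimax = 7.
5 ≠ 7, so there is no saddle point; optimal play is mixed.
Top is strictly dominated by Middle, so General R never plays it.
On the remaining 2×2 (Middle, Bottom vs L, R):
Let General R play Middle with probability p. Expected payoff against L: 7p + 5(1−p) = 2p + 5; against R: (-5)p + 8(1−p) = −13p + 8.
Setting these equal: 2p + 5 = −13p + 8 ⇒ 15p = 3 ⇒ p = 1/5, and the value is (2)·(1/5) + 5 = 27/5.
For General C: with q = P(L), equating Middle's and Bottom's payoffs gives 12q − 5 = −3q + 8 ⇒ q = 13/15.

27/5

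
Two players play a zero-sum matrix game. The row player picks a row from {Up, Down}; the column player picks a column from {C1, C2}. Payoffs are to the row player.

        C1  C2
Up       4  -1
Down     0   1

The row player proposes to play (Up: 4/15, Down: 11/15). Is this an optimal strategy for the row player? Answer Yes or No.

No

Against C1 this mix gives (4/15)·4 + (11/15)·0 = 16/15.
Against C2 this mix gives (4/15)·(-1) + (11/15)·1 = 7/15.
The column player will play C2, holding the row player to 7/15. Shifting weight toward the row that does better against C2 would raise this floor (the equalizing mix achieves 2/3 against both C2 and C1), so the proposed strategy is not optimal.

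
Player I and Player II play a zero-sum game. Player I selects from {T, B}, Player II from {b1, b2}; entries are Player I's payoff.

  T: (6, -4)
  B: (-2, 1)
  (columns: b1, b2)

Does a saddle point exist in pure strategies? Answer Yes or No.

No

Row minima: T → -4, B → -2; maximin = -2.
Column maxima: b1 → 6, b2 → 1; minimax = 1.
-2 ≠ 1, so no pure-strategy equilibrium exists.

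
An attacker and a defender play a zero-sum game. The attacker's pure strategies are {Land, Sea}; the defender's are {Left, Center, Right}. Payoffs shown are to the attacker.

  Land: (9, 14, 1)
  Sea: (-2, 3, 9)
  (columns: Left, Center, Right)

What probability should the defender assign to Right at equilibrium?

11/19

Row minima: Land → 1, Sea → -2; maximin = 1.
Column maxima: Left → 9, Center → 14, Right → 9; minimax = 9.
1 ≠ 9, so there is no saddle point; optimal play is mixed.
Center is strictly dominated by Left (it gives the attacker strictly more in every row), so the defender never plays it.
On the remaining 2×2 (Land, Sea vs Left, Right):
Let the attacker play Land with probability p. Expected payoff against Left: 9p + (-2)(1−p) = 11p − 2; against Right: 1p + 9(1−p) = −8p + 9.
Setting these equal: 11p − 2 = −8p + 9 ⇒ 19p = 11 ⇒ p = 11/19, and the value is (11)·(11/19) − 2 = 83/19.
For the defender: with q = P(Left), equating Land's and Sea's payoffs gives 8q + 1 = −11q + 9 ⇒ q = 8/19.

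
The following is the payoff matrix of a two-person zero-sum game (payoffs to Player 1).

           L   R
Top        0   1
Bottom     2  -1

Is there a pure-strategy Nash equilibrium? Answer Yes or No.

No

Row minima: Top → 0, Bottom → -1; maximin = 0.
Column maxima: L → 2, R → 1; minimax = 1.
0 ≠ 1, so no pure-strategy equilibrium exists.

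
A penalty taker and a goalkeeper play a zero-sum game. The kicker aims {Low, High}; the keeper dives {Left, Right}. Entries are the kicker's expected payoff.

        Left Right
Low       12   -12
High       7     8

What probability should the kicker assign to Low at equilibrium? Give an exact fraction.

Row minima: Low → -12, High → 7; maximin = 7.
Column maxima: Left → 12, Right → 8; minimax = 8.
7 ≠ 8, so there is no saddle point; optimal play is mixed.
Let the kicker play Low with probability p. Expected payoff against Left: 12p + 7(1−p) = 5p + 7; against Right: (-12)p + 8(1−p) = −20p + 8.
Setting these equal: 5p + 7 = −20p + 8 ⇒ 25p = 1 ⇒ p = 1/25, and the value is (5)·(1/25) + 7 = 36/5.
For the keeper: with q = P(Left), equating Low's and High's payoffs gives 24q − 12 = −q + 8 ⇒ q = 4/5.

1/25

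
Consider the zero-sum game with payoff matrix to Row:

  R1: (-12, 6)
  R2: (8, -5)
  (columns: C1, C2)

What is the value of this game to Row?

-12/31

Row minima: R1 → -12, R2 → -5; maximin = -5.
Column maxima: C1 → 8, C2 → 6; minimax = 6.
-5 ≠ 6, so there is no saddle point; optimal play is mixed.
Let Row play R1 with probability p. Expected payoff against C1: (-12)p + 8(1−p) = −20p + 8; against C2: 6p + (-5)(1−p) = 11p − 5.
Setting these equal: −20p + 8 = 11p − 5 ⇒ −31p = -13 ⇒ p = 13/31, and the value is (-20)·(13/31) + 8 = -12/31.
For Column: with q = P(C1), equating R1's and R2's payoffs gives −18q + 6 = 13q − 5 ⇒ q = 11/31.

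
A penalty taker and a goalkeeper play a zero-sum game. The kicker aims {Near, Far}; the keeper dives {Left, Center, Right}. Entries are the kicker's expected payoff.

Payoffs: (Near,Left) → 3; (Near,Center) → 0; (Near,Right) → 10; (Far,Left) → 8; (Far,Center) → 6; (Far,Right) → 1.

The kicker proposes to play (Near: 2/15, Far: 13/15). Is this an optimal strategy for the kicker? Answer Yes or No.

Against Left this mix gives (2/15)·3 + (13/15)·8 = 22/3.
Against Center this mix gives (2/15)·0 + (13/15)·6 = 26/5.
Against Right this mix gives (2/15)·10 + (13/15)·1 = 11/5.
The keeper will play Right, holding the kicker to 11/5. Shifting weight toward the row that does better against Right would raise this floor (the equalizing mix achieves 4 against both Right and Center), so the proposed strategy is not optimal.

No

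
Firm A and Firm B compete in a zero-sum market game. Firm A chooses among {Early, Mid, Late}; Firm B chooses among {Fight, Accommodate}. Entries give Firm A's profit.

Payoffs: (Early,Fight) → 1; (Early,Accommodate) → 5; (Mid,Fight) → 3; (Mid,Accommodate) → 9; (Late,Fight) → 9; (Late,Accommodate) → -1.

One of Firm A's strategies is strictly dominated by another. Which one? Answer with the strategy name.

Mid gives a strictly higher payoff than Early against every column: 3 > 1, 9 > 5.
So Early is strictly dominated and Firm A never plays it.

Early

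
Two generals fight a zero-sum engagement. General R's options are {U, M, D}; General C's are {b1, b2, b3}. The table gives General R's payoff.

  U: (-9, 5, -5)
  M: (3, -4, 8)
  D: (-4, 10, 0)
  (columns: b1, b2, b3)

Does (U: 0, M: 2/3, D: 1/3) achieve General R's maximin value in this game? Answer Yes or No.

Yes

Against b1 this mix gives (2/3)·3 + (1/3)·(-4) = 2/3.
Against b2 this mix gives (2/3)·(-4) + (1/3)·10 = 2/3.
Against b3 this mix gives (2/3)·8 + (1/3)·0 = 16/3.
All of General C's active replies (b1, b2) yield 2/3, and no column does worse for General R. The mix makes General C indifferent and guarantees 2/3, so it is optimal.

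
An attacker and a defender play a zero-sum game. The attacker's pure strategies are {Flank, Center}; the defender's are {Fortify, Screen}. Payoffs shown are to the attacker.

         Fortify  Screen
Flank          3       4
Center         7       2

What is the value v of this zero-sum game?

Row minima: Flank → 3, Center → 2; maximin = 3.
Column maxima: Fortify → 7, Screen → 4; minimax = 4.
3 ≠ 4, so there is no saddle point; optimal play is mixed.
Let the attacker play Flank with probability p. Expected payoff against Fortify: 3p + 7(1−p) = −4p + 7; against Screen: 4p + 2(1−p) = 2p + 2.
Setting these equal: −4p + 7 = 2p + 2 ⇒ −6p = -5 ⇒ p = 5/6, and the value is (-4)·(5/6) + 7 = 11/3.
For the defender: with q = P(Fortify), equating Flank's and Center's payoffs gives −q + 4 = 5q + 2 ⇒ q = 1/3.

11/3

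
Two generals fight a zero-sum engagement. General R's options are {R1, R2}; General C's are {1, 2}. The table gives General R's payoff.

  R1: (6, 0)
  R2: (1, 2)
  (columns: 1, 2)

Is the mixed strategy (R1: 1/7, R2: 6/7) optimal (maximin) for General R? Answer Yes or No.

Yes

Against 1 this mix gives (1/7)·6 + (6/7)·1 = 12/7.
Against 2 this mix gives (1/7)·0 + (6/7)·2 = 12/7.
All of General C's active replies (1, 2) yield 12/7, and no column does worse for General R. The mix makes General C indifferent and guarantees 12/7, so it is optimal.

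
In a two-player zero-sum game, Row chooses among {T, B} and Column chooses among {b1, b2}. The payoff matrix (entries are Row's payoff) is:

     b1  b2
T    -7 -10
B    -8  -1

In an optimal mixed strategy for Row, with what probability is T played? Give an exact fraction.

Row minima: T → -10, B → -8; maximin = -8.
Column maxima: b1 → -7, b2 → -1; minimax = -7.
-8 ≠ -7, so there is no saddle point; optimal play is mixed.
Let Row play T with probability p. Expected payoff against b1: (-7)p + (-8)(1−p) = p − 8; against b2: (-10)p + (-1)(1−p) = −9p − 1.
Setting these equal: p − 8 = −9p − 1 ⇒ 10p = 7 ⇒ p = 7/10, and the value is (1)·(7/10) − 8 = -73/10.
For Column: with q = P(b1), equating T's and B's payoffs gives 3q − 10 = −7q − 1 ⇒ q = 9/10.

7/10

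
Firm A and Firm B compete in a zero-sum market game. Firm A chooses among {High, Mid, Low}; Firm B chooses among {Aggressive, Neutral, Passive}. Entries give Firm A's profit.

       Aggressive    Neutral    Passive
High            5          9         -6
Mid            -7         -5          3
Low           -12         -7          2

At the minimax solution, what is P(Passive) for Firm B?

Row minima: High → -6, Mid → -7, Low → -12; maximin = -6.
Column maxima: Aggressive → 5, Neutral → 9, Passive → 3; minimax = 3.
-6 ≠ 3, so there is no saddle point; optimal play is mixed.
Low is strictly dominated by Mid, so Firm A never plays it.
Neutral is strictly dominated by Aggressive (it gives Firm A strictly more in every row), so Firm B never plays it.
On the remaining 2×2 (High, Mid vs Aggressive, Passive):
Let Firm A play High with probability p. Expected payoff against Aggressive: 5p + (-7)(1−p) = 12p − 7; against Passive: (-6)p + 3(1−p) = −9p + 3.
Setting these equal: 12p − 7 = −9p + 3 ⇒ 21p = 10 ⇒ p = 10/21, and the value is (12)·(10/21) − 7 = -9/7.
For Firm B: with q = P(Aggressive), equating High's and Mid's payoffs gives 11q − 6 = −10q + 3 ⇒ q = 3/7.

4/7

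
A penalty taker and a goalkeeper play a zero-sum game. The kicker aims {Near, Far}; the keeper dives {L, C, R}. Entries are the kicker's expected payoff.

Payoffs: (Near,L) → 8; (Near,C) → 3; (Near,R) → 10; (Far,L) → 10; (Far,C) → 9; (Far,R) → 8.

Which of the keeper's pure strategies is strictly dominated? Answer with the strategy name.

L

C holds the kicker's payoff strictly below L in every row: 3 < 8, 9 < 10.
So L is strictly dominated for the keeper.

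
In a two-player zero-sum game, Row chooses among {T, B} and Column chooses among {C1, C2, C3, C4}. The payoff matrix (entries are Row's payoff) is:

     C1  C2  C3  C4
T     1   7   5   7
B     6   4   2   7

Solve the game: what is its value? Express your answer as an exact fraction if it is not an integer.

Row minima: T → 1, B → 2; maximin = 2.
Column maxima: C1 → 6, C2 → 7, C3 → 5, C4 → 7; minimax = 5.
2 ≠ 5, so there is no saddle point; optimal play is mixed.
C2 is strictly dominated by C3 (it gives Row strictly more in every row), so Column never plays it.
C4 is strictly dominated by C1 (it gives Row strictly more in every row), so Column never plays it.
On the remaining 2×2 (T, B vs C1, C3):
Let Row play T with probability p. Expected payoff against C1: 1p + 6(1−p) = −5p + 6; against C3: 5p + 2(1−p) = 3p + 2.
Setting these equal: −5p + 6 = 3p + 2 ⇒ −8p = -4 ⇒ p = 1/2, and the value is (-5)·(1/2) + 6 = 7/2.
For Column: with q = P(C1), equating T's and B's payoffs gives −4q + 5 = 4q + 2 ⇒ q = 3/8.

7/2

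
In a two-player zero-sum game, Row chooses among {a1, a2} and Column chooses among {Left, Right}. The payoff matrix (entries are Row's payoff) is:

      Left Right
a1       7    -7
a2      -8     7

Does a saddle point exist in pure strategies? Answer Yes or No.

No

Row minima: a1 → -7, a2 → -8; maximin = -7.
Column maxima: Left → 7, Right → 7; minimax = 7.
-7 ≠ 7, so no pure-strategy equilibrium exists.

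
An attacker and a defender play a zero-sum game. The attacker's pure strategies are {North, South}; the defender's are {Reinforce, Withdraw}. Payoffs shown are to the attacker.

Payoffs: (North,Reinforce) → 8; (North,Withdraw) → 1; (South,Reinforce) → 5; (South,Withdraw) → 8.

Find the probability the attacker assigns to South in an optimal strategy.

7/10

Row minima: North → 1, South → 5; maximin = 5.
Column maxima: Reinforce → 8, Withdraw → 8; minimax = 8.
5 ≠ 8, so there is no saddle point; optimal play is mixed.
Let the attacker play North with probability p. Expected payoff against Reinforce: 8p + 5(1−p) = 3p + 5; against Withdraw: 1p + 8(1−p) = −7p + 8.
Setting these equal: 3p + 5 = −7p + 8 ⇒ 10p = 3 ⇒ p = 3/10, and the value is (3)·(3/10) + 5 = 59/10.
For the defender: with q = P(Reinforce), equating North's and South's payoffs gives 7q + 1 = −3q + 8 ⇒ q = 7/10.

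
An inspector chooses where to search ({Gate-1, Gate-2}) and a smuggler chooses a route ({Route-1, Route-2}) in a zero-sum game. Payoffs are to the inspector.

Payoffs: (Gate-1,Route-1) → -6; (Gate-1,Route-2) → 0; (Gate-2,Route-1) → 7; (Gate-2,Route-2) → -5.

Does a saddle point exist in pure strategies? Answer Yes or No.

Row minima: Gate-1 → -6, Gate-2 → -5; maximin = -5.
Column maxima: Route-1 → 7, Route-2 → 0; minimax = 0.
-5 ≠ 0, so no pure-strategy equilibrium exists.

No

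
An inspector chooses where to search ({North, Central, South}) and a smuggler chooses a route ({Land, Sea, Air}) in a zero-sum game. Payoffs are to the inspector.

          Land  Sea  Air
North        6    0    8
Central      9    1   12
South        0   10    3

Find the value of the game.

Row minima: North → 0, Central → 1, South → 0; maximin = 1.
Column maxima: Land → 9, Sea → 10, Air → 12; minimax = 9.
1 ≠ 9, so there is no saddle point; optimal play is mixed.
North is strictly dominated by Central, so the inspector never plays it.
Air is strictly dominated by Land (it gives the inspector strictly more in every row), so the smuggler never plays it.
On the remaining 2×2 (Central, South vs Land, Sea):
Let the inspector play Central with probability p. Expected payoff against Land: 9p + 0(1−p) = 9p; against Sea: 1p + 10(1−p) = −9p + 10.
Setting these equal: 9p = −9p + 10 ⇒ 18p = 10 ⇒ p = 5/9, and the value is (9)·(5/9) = 5.
For the smuggler: with q = P(Land), equating Central's and South's payoffs gives 8q + 1 = −10q + 10 ⇒ q = 1/2.

5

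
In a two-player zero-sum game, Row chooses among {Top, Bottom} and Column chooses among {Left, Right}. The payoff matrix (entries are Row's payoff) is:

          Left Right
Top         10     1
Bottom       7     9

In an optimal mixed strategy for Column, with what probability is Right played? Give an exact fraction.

Row minima: Top → 1, Bottom → 7; maximin = 7.
Column maxima: Left → 10, Right → 9; minimax = 9.
7 ≠ 9, so there is no saddle point; optimal play is mixed.
Let Row play Top with probability p. Expected payoff against Left: 10p + 7(1−p) = 3p + 7; against Right: 1p + 9(1−p) = −8p + 9.
Setting these equal: 3p + 7 = −8p + 9 ⇒ 11p = 2 ⇒ p = 2/11, and the value is (3)·(2/11) + 7 = 83/11.
For Column: with q = P(Left), equating Top's and Bottom's payoffs gives 9q + 1 = −2q + 9 ⇒ q = 8/11.

3/11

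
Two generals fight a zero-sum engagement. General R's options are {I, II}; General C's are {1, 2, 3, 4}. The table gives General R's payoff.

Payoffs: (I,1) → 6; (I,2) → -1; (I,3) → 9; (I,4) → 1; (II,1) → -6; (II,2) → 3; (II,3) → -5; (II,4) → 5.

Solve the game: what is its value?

3/4

Row minima: I → -1, II → -6; maximin = -1.
Column maxima: 1 → 6, 2 → 3, 3 → 9, 4 → 5; minimax = 3.
-1 ≠ 3, so there is no saddle point; optimal play is mixed.
3 is strictly dominated by 1 (it gives General R strictly more in every row), so General C never plays it.
4 is strictly dominated by 2 (it gives General R strictly more in every row), so General C never plays it.
On the remaining 2×2 (I, II vs 1, 2):
Let General R play I with probability p. Expected payoff against 1: 6p + (-6)(1−p) = 12p − 6; against 2: (-1)p + 3(1−p) = −4p + 3.
Setting these equal: 12p − 6 = −4p + 3 ⇒ 16p = 9 ⇒ p = 9/16, and the value is (12)·(9/16) − 6 = 3/4.
For General C: with q = P(1), equating I's and II's payoffs gives 7q − 1 = −9q + 3 ⇒ q = 1/4.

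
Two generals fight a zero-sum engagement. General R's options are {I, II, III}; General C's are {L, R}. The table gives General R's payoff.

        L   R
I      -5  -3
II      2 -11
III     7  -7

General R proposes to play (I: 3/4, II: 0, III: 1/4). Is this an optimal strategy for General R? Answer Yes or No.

Against L this mix gives (3/4)·(-5) + (1/4)·7 = -2.
Against R this mix gives (3/4)·(-3) + (1/4)·(-7) = -4.
General C will play R, holding General R to -4. Shifting weight toward the row that does better against R would raise this floor (the equalizing mix achieves -7/2 against both R and L), so the proposed strategy is not optimal.

No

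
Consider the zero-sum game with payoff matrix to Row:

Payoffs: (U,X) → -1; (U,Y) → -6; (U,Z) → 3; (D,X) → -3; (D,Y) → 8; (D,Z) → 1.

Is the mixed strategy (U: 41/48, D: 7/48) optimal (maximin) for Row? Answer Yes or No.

No

Against X this mix gives (41/48)·(-1) + (7/48)·(-3) = -31/24.
Against Y this mix gives (41/48)·(-6) + (7/48)·8 = -95/24.
Against Z this mix gives (41/48)·3 + (7/48)·1 = 65/24.
Column will play Y, holding Row to -95/24. Shifting weight toward the row that does better against Y would raise this floor (the equalizing mix achieves -13/8 against both Y and X), so the proposed strategy is not optimal.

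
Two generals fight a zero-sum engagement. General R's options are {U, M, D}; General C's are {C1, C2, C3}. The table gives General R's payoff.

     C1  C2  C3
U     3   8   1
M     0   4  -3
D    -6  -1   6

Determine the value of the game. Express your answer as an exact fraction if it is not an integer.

Row minima: U → 1, M → -3, D → -6; maximin = 1.
Column maxima: C1 → 3, C2 → 8, C3 → 6; minimax = 3.
1 ≠ 3, so there is no saddle point; optimal play is mixed.
M is strictly dominated by U, so General R never plays it.
C2 is strictly dominated by C1 (it gives General R strictly more in every row), so General C never plays it.
On the remaining 2×2 (U, D vs C1, C3):
Let General R play U with probability p. Expected payoff against C1: 3p + (-6)(1−p) = 9p − 6; against C3: 1p + 6(1−p) = −5p + 6.
Setting these equal: 9p − 6 = −5p + 6 ⇒ 14p = 12 ⇒ p = 6/7, and the value is (9)·(6/7) − 6 = 12/7.
For General C: with q = P(C1), equating U's and D's payoffs gives 2q + 1 = −12q + 6 ⇒ q = 5/14.

12/7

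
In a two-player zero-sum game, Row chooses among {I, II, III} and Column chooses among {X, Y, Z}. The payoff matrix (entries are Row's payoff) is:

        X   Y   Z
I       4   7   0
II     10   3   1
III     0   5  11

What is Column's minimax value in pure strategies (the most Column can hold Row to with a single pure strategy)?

7

Column maxima: X → 10, Y → 7, Z → 11.
The smallest of these is 7.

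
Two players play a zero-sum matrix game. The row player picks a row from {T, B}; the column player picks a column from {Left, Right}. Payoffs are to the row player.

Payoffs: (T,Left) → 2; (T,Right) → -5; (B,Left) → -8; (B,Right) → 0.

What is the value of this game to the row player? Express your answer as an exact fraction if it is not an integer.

Row minima: T → -5, B → -8; maximin = -5.
Column maxima: Left → 2, Right → 0; minimax = 0.
-5 ≠ 0, so there is no saddle point; optimal play is mixed.
Let the row player play T with probability p. Expected payoff against Left: 2p + (-8)(1−p) = 10p − 8; against Right: (-5)p + 0(1−p) = −5p.
Setting these equal: 10p − 8 = −5p ⇒ 15p = 8 ⇒ p = 8/15, and the value is (10)·(8/15) − 8 = -8/3.
For the column player: with q = P(Left), equating T's and B's payoffs gives 7q − 5 = −8q ⇒ q = 1/3.

-8/3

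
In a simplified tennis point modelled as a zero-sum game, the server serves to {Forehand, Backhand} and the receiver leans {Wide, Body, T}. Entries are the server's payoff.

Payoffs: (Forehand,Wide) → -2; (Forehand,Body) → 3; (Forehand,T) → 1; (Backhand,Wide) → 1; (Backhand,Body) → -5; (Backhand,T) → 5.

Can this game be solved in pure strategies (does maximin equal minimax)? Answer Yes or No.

No

Row minima: Forehand → -2, Backhand → -5; maximin = -2.
Column maxima: Wide → 1, Body → 3, T → 5; minimax = 1.
-2 ≠ 1, so no pure-strategy equilibrium exists.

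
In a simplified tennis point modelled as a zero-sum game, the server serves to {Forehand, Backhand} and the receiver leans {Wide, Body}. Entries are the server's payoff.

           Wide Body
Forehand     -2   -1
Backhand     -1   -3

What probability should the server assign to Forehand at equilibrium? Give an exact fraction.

2/3

Row minima: Forehand → -2, Backhand → -3; maximin = -2.
Column maxima: Wide → -1, Body → -1; minimax = -1.
-2 ≠ -1, so there is no saddle point; optimal play is mixed.
Let the server play Forehand with probability p. Expected payoff against Wide: (-2)p + (-1)(1−p) = −p − 1; against Body: (-1)p + (-3)(1−p) = 2p − 3.
Setting these equal: −p − 1 = 2p − 3 ⇒ −3p = -2 ⇒ p = 2/3, and the value is (-1)·(2/3) − 1 = -5/3.
For the receiver: with q = P(Wide), equating Forehand's and Backhand's payoffs gives −q − 1 = 2q − 3 ⇒ q = 2/3.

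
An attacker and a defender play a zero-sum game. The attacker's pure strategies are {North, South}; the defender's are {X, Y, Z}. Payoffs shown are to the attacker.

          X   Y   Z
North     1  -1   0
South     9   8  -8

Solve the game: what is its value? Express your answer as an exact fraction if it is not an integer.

Row minima: North → -1, South → -8; maximin = -1.
Column maxima: X → 9, Y → 8, Z → 0; minimax = 0.
-1 ≠ 0, so there is no saddle point; optimal play is mixed.
X is strictly dominated by Y (it gives the attacker strictly more in every row), so the defender never plays it.
On the remaining 2×2 (North, South vs Y, Z):
Let the attacker play North with probability p. Expected payoff against Y: (-1)p + 8(1−p) = −9p + 8; against Z: 0p + (-8)(1−p) = 8p − 8.
Setting these equal: −9p + 8 = 8p − 8 ⇒ −17p = -16 ⇒ p = 16/17, and the value is (-9)·(16/17) + 8 = -8/17.
For the defender: with q = P(Y), equating North's and South's payoffs gives −q = 16q − 8 ⇒ q = 8/17.

-8/17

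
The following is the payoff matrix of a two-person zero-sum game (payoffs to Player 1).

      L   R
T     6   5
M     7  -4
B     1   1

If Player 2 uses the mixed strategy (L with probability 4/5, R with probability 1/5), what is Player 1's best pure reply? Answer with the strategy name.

Expected payoff of T: (4/5)·6 + (1/5)·5 = 29/5.
Expected payoff of M: (4/5)·7 + (1/5)·(-4) = 24/5.
Expected payoff of B: (4/5)·1 + (1/5)·1 = 1.
The largest is 29/5, so Player 1's best response is T.

T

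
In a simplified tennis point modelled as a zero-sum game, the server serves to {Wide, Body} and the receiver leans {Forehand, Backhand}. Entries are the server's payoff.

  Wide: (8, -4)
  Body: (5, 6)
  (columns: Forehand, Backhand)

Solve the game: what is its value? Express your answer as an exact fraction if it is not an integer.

68/13

Row minima: Wide → -4, Body → 5; maximin = 5.
Column maxima: Forehand → 8, Backhand → 6; minimax = 6.
5 ≠ 6, so there is no saddle point; optimal play is mixed.
Let the server play Wide with probability p. Expected payoff against Forehand: 8p + 5(1−p) = 3p + 5; against Backhand: (-4)p + 6(1−p) = −10p + 6.
Setting these equal: 3p + 5 = −10p + 6 ⇒ 13p = 1 ⇒ p = 1/13, and the value is (3)·(1/13) + 5 = 68/13.
For the receiver: with q = P(Forehand), equating Wide's and Body's payoffs gives 12q − 4 = −q + 6 ⇒ q = 10/13.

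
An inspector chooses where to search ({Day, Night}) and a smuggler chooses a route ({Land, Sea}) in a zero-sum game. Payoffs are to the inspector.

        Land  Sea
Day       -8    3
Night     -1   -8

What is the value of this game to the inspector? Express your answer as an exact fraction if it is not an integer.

Row minima: Day → -8, Night → -8; maximin = -8.
Column maxima: Land → -1, Sea → 3; minimax = -1.
-8 ≠ -1, so there is no saddle point; optimal play is mixed.
Let the inspector play Day with probability p. Expected payoff against Land: (-8)p + (-1)(1−p) = −7p − 1; against Sea: 3p + (-8)(1−p) = 11p − 8.
Setting these equal: −7p − 1 = 11p − 8 ⇒ −18p = -7 ⇒ p = 7/18, and the value is (-7)·(7/18) − 1 = -67/18.
For the smuggler: with q = P(Land), equating Day's and Night's payoffs gives −11q + 3 = 7q − 8 ⇒ q = 11/18.

-67/18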